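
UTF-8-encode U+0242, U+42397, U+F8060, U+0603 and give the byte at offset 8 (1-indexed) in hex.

0xB8

1-indexed offset 8 is 0-indexed offset 7.
U+0242 → 2-byte form C9 82 at offsets 0–1.
U+42397 → 4-byte form F1 82 8E 97 at offsets 2–5.
U+F8060 → 4-byte form F3 B8 81 A0 at offsets 6–9.
Offset 7 falls in char 3's range; it's byte 2 of F3 B8 81 A0 = 0xB8.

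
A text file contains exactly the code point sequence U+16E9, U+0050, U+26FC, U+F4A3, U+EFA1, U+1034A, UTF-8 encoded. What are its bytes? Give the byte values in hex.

U+16E9: 3-byte form → E1 9B A9.
U+0050: 1-byte form → 50.
U+26FC: 3-byte form → E2 9B BC.
U+F4A3: 3-byte form → EF 92 A3.
U+EFA1: 3-byte form → EE BE A1.
U+1034A: 4-byte form → F0 90 8D 8A.
Concatenated (17 bytes): E1 9B A9 50 E2 9B BC EF 92 A3 EE BE A1 F0 90 8D 8A.

E1 9B A9 50 E2 9B BC EF 92 A3 EE BE A1 F0 90 8D 8A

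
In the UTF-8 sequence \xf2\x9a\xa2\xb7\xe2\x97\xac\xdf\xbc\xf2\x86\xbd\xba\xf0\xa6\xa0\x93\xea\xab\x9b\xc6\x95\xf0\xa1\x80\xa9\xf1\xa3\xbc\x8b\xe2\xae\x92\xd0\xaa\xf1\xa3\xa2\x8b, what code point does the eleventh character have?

Offset 0: leading byte 0xF2 = 11110010 → 4-byte char #1 = F2 9A A2 B7.
Offset 4: leading byte 0xE2 = 11100010 → 3-byte char #2 = E2 97 AC.
Offset 7: leading byte 0xDF = 11011111 → 2-byte char #3 = DF BC.
Offset 9: leading byte 0xF2 = 11110010 → 4-byte char #4 = F2 86 BD BA.
Offset 13: leading byte 0xF0 = 11110000 → 4-byte char #5 = F0 A6 A0 93.
Offset 17: leading byte 0xEA = 11101010 → 3-byte char #6 = EA AB 9B.
Offset 20: leading byte 0xC6 = 11000110 → 2-byte char #7 = C6 95.
Offset 22: leading byte 0xF0 = 11110000 → 4-byte char #8 = F0 A1 80 A9.
Offset 26: leading byte 0xF1 = 11110001 → 4-byte char #9 = F1 A3 BC 8B.
Offset 30: leading byte 0xE2 = 11100010 → 3-byte char #10 = E2 AE 92.
Offset 33: leading byte 0xD0 = 11010000 → 2-byte char #11 = D0 AA.
Leading byte 0xD0 = 11010000 matches 110xxxxx → 2-byte sequence.
Byte 1: 0xD0 = 11010000, payload 10000 (5 bits).
Byte 2: 0xAA = 10101010 (10xxxxxx ✓), payload 101010.
Concatenate: 10000101010 = 0x42A (11 bits → U+042A).

U+042A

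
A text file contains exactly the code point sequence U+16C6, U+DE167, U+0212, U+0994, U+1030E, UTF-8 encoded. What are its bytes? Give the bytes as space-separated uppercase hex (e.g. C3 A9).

E1 9B 86 F3 9E 85 A7 C8 92 E0 A6 94 F0 90 8C 8E

U+16C6: 3-byte form → E1 9B 86.
U+DE167: 4-byte form → F3 9E 85 A7.
U+0212: 2-byte form → C8 92.
U+0994: 3-byte form → E0 A6 94.
U+1030E: 4-byte form → F0 90 8C 8E.
Concatenated (16 bytes): E1 9B 86 F3 9E 85 A7 C8 92 E0 A6 94 F0 90 8C 8E.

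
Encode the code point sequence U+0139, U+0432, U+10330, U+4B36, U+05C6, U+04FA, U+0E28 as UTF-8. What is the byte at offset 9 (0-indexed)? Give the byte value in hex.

U+0139 → 2-byte form C4 B9 at offsets 0–1.
U+0432 → 2-byte form D0 B2 at offsets 2–3.
U+10330 → 4-byte form F0 90 8C B0 at offsets 4–7.
U+4B36 → 3-byte form E4 AC B6 at offsets 8–10.
Offset 9 falls in char 4's range; it's byte 2 of E4 AC B6 = 0xAC.

0xAC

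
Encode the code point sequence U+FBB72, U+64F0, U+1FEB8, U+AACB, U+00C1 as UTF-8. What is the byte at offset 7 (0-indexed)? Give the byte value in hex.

0xF0

U+FBB72 → 4-byte form F3 BB AD B2 at offsets 0–3.
U+64F0 → 3-byte form E6 93 B0 at offsets 4–6.
U+1FEB8 → 4-byte form F0 9F BA B8 at offsets 7–10.
Offset 7 falls in char 3's range; it's byte 1 of F0 9F BA B8 = 0xF0.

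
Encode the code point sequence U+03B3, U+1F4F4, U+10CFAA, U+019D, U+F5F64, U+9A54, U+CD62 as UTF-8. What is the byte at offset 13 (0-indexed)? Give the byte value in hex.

U+03B3 → 2-byte form CE B3 at offsets 0–1.
U+1F4F4 → 4-byte form F0 9F 93 B4 at offsets 2–5.
U+10CFAA → 4-byte form F4 8C BE AA at offsets 6–9.
U+019D → 2-byte form C6 9D at offsets 10–11.
U+F5F64 → 4-byte form F3 B5 BD A4 at offsets 12–15.
Offset 13 falls in char 5's range; it's byte 2 of F3 B5 BD A4 = 0xB5.

0xB5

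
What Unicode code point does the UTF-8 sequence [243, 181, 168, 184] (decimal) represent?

U+F5A38

Leading byte 0xF3 = 11110011 matches 11110xxx → 4-byte sequence.
Byte 1: 0xF3 = 11110011, payload 011 (3 bits).
Byte 2: 0xB5 = 10110101 (10xxxxxx ✓), payload 110101.
Byte 3: 0xA8 = 10101000 (10xxxxxx ✓), payload 101000.
Byte 4: 0xB8 = 10111000 (10xxxxxx ✓), payload 111000.
Concatenate: 011110101101000111000 = 0xF5A38 (21 bits → U+F5A38).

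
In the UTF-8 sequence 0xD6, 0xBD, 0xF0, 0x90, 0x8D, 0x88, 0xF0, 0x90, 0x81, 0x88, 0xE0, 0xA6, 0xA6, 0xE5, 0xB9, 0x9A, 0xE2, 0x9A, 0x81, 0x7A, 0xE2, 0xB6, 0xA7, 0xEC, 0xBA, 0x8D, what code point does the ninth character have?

Offset 0: leading byte 0xD6 = 11010110 → 2-byte char #1 = D6 BD.
Offset 2: leading byte 0xF0 = 11110000 → 4-byte char #2 = F0 90 8D 88.
Offset 6: leading byte 0xF0 = 11110000 → 4-byte char #3 = F0 90 81 88.
Offset 10: leading byte 0xE0 = 11100000 → 3-byte char #4 = E0 A6 A6.
Offset 13: leading byte 0xE5 = 11100101 → 3-byte char #5 = E5 B9 9A.
Offset 16: leading byte 0xE2 = 11100010 → 3-byte char #6 = E2 9A 81.
Offset 19: leading byte 0x7A = 01111010 → 1-byte char #7 = 7A.
Offset 20: leading byte 0xE2 = 11100010 → 3-byte char #8 = E2 B6 A7.
Offset 23: leading byte 0xEC = 11101100 → 3-byte char #9 = EC BA 8D.
Leading byte 0xEC = 11101100 matches 1110xxxx → 3-byte sequence.
Byte 1: 0xEC = 11101100, payload 1100 (4 bits).
Byte 2: 0xBA = 10111010 (10xxxxxx ✓), payload 111010.
Byte 3: 0x8D = 10001101 (10xxxxxx ✓), payload 001101.
Concatenate: 1100111010001101 = 0xCE8D (16 bits → U+CE8D).

U+CE8D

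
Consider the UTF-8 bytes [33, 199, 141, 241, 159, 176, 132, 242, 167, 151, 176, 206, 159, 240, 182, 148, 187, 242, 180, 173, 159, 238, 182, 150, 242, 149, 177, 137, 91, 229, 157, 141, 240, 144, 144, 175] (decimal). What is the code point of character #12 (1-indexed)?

U+1042F

Offset 0: leading byte 0x21 = 00100001 → 1-byte char #1 = 21.
Offset 1: leading byte 0xC7 = 11000111 → 2-byte char #2 = C7 8D.
Offset 3: leading byte 0xF1 = 11110001 → 4-byte char #3 = F1 9F B0 84.
Offset 7: leading byte 0xF2 = 11110010 → 4-byte char #4 = F2 A7 97 B0.
Offset 11: leading byte 0xCE = 11001110 → 2-byte char #5 = CE 9F.
Offset 13: leading byte 0xF0 = 11110000 → 4-byte char #6 = F0 B6 94 BB.
Offset 17: leading byte 0xF2 = 11110010 → 4-byte char #7 = F2 B4 AD 9F.
Offset 21: leading byte 0xEE = 11101110 → 3-byte char #8 = EE B6 96.
Offset 24: leading byte 0xF2 = 11110010 → 4-byte char #9 = F2 95 B1 89.
Offset 28: leading byte 0x5B = 01011011 → 1-byte char #10 = 5B.
Offset 29: leading byte 0xE5 = 11100101 → 3-byte char #11 = E5 9D 8D.
Offset 32: leading byte 0xF0 = 11110000 → 4-byte char #12 = F0 90 90 AF.
Leading byte 0xF0 = 11110000 matches 11110xxx → 4-byte sequence.
Byte 1: 0xF0 = 11110000, payload 000 (3 bits).
Byte 2: 0x90 = 10010000 (10xxxxxx ✓), payload 010000.
Byte 3: 0x90 = 10010000 (10xxxxxx ✓), payload 010000.
Byte 4: 0xAF = 10101111 (10xxxxxx ✓), payload 101111.
Concatenate: 000010000010000101111 = 0x1042F (21 bits → U+1042F).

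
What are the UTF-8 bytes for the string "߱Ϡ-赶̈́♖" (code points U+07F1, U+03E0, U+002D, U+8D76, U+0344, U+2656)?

DF B1 CF A0 2D E8 B5 B6 CD 84 E2 99 96

U+07F1: 2-byte form → DF B1.
U+03E0: 2-byte form → CF A0.
U+002D: 1-byte form → 2D.
U+8D76: 3-byte form → E8 B5 B6.
U+0344: 2-byte form → CD 84.
U+2656: 3-byte form → E2 99 96.
Concatenated (13 bytes): DF B1 CF A0 2D E8 B5 B6 CD 84 E2 99 96.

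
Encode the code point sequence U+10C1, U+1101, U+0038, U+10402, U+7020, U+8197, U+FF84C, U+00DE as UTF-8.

E1 83 81 E1 84 81 38 F0 90 90 82 E7 80 A0 E8 86 97 F3 BF A1 8C C3 9E

U+10C1: 3-byte form → E1 83 81.
U+1101: 3-byte form → E1 84 81.
U+0038: 1-byte form → 38.
U+10402: 4-byte form → F0 90 90 82.
U+7020: 3-byte form → E7 80 A0.
U+8197: 3-byte form → E8 86 97.
U+FF84C: 4-byte form → F3 BF A1 8C.
U+00DE: 2-byte form → C3 9E.
Concatenated (23 bytes): E1 83 81 E1 84 81 38 F0 90 90 82 E7 80 A0 E8 86 97 F3 BF A1 8C C3 9E.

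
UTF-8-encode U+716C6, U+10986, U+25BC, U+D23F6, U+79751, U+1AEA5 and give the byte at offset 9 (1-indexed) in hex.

0xE2

1-indexed offset 9 is 0-indexed offset 8.
U+716C6 → 4-byte form F1 B1 9B 86 at offsets 0–3.
U+10986 → 4-byte form F0 90 A6 86 at offsets 4–7.
U+25BC → 3-byte form E2 96 BC at offsets 8–10.
Offset 8 falls in char 3's range; it's byte 1 of E2 96 BC = 0xE2.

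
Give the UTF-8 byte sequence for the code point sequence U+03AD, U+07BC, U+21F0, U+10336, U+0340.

U+03AD: 2-byte form → CE AD.
U+07BC: 2-byte form → DE BC.
U+21F0: 3-byte form → E2 87 B0.
U+10336: 4-byte form → F0 90 8C B6.
U+0340: 2-byte form → CD 80.
Concatenated (13 bytes): CE AD DE BC E2 87 B0 F0 90 8C B6 CD 80.

CE AD DE BC E2 87 B0 F0 90 8C B6 CD 80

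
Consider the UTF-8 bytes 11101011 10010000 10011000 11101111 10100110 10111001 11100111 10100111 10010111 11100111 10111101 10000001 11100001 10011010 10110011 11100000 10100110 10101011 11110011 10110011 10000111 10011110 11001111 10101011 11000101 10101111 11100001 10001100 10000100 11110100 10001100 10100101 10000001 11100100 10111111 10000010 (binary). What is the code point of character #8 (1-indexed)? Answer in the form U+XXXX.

U+03EB

Offset 0: leading byte 0xEB = 11101011 → 3-byte char #1 = EB 90 98.
Offset 3: leading byte 0xEF = 11101111 → 3-byte char #2 = EF A6 B9.
Offset 6: leading byte 0xE7 = 11100111 → 3-byte char #3 = E7 A7 97.
Offset 9: leading byte 0xE7 = 11100111 → 3-byte char #4 = E7 BD 81.
Offset 12: leading byte 0xE1 = 11100001 → 3-byte char #5 = E1 9A B3.
Offset 15: leading byte 0xE0 = 11100000 → 3-byte char #6 = E0 A6 AB.
Offset 18: leading byte 0xF3 = 11110011 → 4-byte char #7 = F3 B3 87 9E.
Offset 22: leading byte 0xCF = 11001111 → 2-byte char #8 = CF AB.
Leading byte 0xCF = 11001111 matches 110xxxxx → 2-byte sequence.
Byte 1: 0xCF = 11001111, payload 01111 (5 bits).
Byte 2: 0xAB = 10101011 (10xxxxxx ✓), payload 101011.
Concatenate: 01111101011 = 0x3EB (11 bits → U+03EB).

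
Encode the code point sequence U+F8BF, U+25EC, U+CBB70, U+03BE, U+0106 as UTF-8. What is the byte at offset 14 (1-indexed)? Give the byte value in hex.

0x86

1-indexed offset 14 is 0-indexed offset 13.
U+F8BF → 3-byte form EF A2 BF at offsets 0–2.
U+25EC → 3-byte form E2 97 AC at offsets 3–5.
U+CBB70 → 4-byte form F3 8B AD B0 at offsets 6–9.
U+03BE → 2-byte form CE BE at offsets 10–11.
U+0106 → 2-byte form C4 86 at offsets 12–13.
Offset 13 falls in char 5's range; it's byte 2 of C4 86 = 0x86.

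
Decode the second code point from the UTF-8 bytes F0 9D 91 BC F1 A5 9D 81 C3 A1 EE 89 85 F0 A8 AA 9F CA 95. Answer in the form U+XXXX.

Offset 0: leading byte 0xF0 = 11110000 → 4-byte char #1 = F0 9D 91 BC.
Offset 4: leading byte 0xF1 = 11110001 → 4-byte char #2 = F1 A5 9D 81.
Leading byte 0xF1 = 11110001 matches 11110xxx → 4-byte sequence.
Byte 1: 0xF1 = 11110001, payload 001 (3 bits).
Byte 2: 0xA5 = 10100101 (10xxxxxx ✓), payload 100101.
Byte 3: 0x9D = 10011101 (10xxxxxx ✓), payload 011101.
Byte 4: 0x81 = 10000001 (10xxxxxx ✓), payload 000001.
Concatenate: 001100101011101000001 = 0x65741 (21 bits → U+65741).

U+65741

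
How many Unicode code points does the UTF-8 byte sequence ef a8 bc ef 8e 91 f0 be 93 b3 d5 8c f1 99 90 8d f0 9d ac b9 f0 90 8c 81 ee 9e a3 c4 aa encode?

9

Byte at offset 0: 0xEF = 11101111 → 3-byte char (#1). Advance 3.
Byte at offset 3: 0xEF = 11101111 → 3-byte char (#2). Advance 3.
Byte at offset 6: 0xF0 = 11110000 → 4-byte char (#3). Advance 4.
Byte at offset 10: 0xD5 = 11010101 → 2-byte char (#4). Advance 2.
Byte at offset 12: 0xF1 = 11110001 → 4-byte char (#5). Advance 4.
Byte at offset 16: 0xF0 = 11110000 → 4-byte char (#6). Advance 4.
Byte at offset 20: 0xF0 = 11110000 → 4-byte char (#7). Advance 4.
Byte at offset 24: 0xEE = 11101110 → 3-byte char (#8). Advance 3.
Byte at offset 27: 0xC4 = 11000100 → 2-byte char (#9). Advance 2.
Reached end at offset 29 after 9 code points.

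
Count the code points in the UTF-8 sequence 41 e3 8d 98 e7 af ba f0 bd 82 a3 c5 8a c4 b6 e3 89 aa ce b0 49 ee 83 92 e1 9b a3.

11

Byte at offset 0: 0x41 = 01000001 → 1-byte char (#1). Advance 1.
Byte at offset 1: 0xE3 = 11100011 → 3-byte char (#2). Advance 3.
Byte at offset 4: 0xE7 = 11100111 → 3-byte char (#3). Advance 3.
Byte at offset 7: 0xF0 = 11110000 → 4-byte char (#4). Advance 4.
Byte at offset 11: 0xC5 = 11000101 → 2-byte char (#5). Advance 2.
Byte at offset 13: 0xC4 = 11000100 → 2-byte char (#6). Advance 2.
Byte at offset 15: 0xE3 = 11100011 → 3-byte char (#7). Advance 3.
Byte at offset 18: 0xCE = 11001110 → 2-byte char (#8). Advance 2.
Byte at offset 20: 0x49 = 01001001 → 1-byte char (#9). Advance 1.
Byte at offset 21: 0xEE = 11101110 → 3-byte char (#10). Advance 3.
Byte at offset 24: 0xE1 = 11100001 → 3-byte char (#11). Advance 3.
Reached end at offset 27 after 11 code points.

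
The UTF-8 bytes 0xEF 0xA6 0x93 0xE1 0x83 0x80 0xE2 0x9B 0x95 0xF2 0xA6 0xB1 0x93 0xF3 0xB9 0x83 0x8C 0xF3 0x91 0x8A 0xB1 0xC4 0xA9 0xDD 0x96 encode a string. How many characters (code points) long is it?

8

Byte at offset 0: 0xEF = 11101111 → 3-byte char (#1). Advance 3.
Byte at offset 3: 0xE1 = 11100001 → 3-byte char (#2). Advance 3.
Byte at offset 6: 0xE2 = 11100010 → 3-byte char (#3). Advance 3.
Byte at offset 9: 0xF2 = 11110010 → 4-byte char (#4). Advance 4.
Byte at offset 13: 0xF3 = 11110011 → 4-byte char (#5). Advance 4.
Byte at offset 17: 0xF3 = 11110011 → 4-byte char (#6). Advance 4.
Byte at offset 21: 0xC4 = 11000100 → 2-byte char (#7). Advance 2.
Byte at offset 23: 0xDD = 11011101 → 2-byte char (#8). Advance 2.
Reached end at offset 25 after 8 code points.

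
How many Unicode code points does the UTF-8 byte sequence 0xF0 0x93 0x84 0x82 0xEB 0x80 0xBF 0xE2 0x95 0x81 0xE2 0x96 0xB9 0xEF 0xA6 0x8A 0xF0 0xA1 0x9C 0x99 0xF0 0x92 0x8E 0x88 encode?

Byte at offset 0: 0xF0 = 11110000 → 4-byte char (#1). Advance 4.
Byte at offset 4: 0xEB = 11101011 → 3-byte char (#2). Advance 3.
Byte at offset 7: 0xE2 = 11100010 → 3-byte char (#3). Advance 3.
Byte at offset 10: 0xE2 = 11100010 → 3-byte char (#4). Advance 3.
Byte at offset 13: 0xEF = 11101111 → 3-byte char (#5). Advance 3.
Byte at offset 16: 0xF0 = 11110000 → 4-byte char (#6). Advance 4.
Byte at offset 20: 0xF0 = 11110000 → 4-byte char (#7). Advance 4.
Reached end at offset 24 after 7 code points.

7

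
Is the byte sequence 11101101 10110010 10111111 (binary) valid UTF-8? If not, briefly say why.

invalid (encodes a surrogate (U+D800–U+DFFF))

Structurally a 3-byte sequence; payload = 0xDCBF.
But 0xDCBF is in U+D800–U+DFFF, the surrogate range. Surrogates are not Unicode scalar values and are forbidden in UTF-8.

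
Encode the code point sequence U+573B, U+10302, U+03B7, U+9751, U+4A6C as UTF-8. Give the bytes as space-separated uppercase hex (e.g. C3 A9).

U+573B: 3-byte form → E5 9C BB.
U+10302: 4-byte form → F0 90 8C 82.
U+03B7: 2-byte form → CE B7.
U+9751: 3-byte form → E9 9D 91.
U+4A6C: 3-byte form → E4 A9 AC.
Concatenated (15 bytes): E5 9C BB F0 90 8C 82 CE B7 E9 9D 91 E4 A9 AC.

E5 9C BB F0 90 8C 82 CE B7 E9 9D 91 E4 A9 AC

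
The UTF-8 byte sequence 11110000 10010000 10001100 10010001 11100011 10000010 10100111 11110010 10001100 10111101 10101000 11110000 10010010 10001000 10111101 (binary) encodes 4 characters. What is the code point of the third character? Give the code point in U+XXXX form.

Offset 0: leading byte 0xF0 = 11110000 → 4-byte char #1 = F0 90 8C 91.
Offset 4: leading byte 0xE3 = 11100011 → 3-byte char #2 = E3 82 A7.
Offset 7: leading byte 0xF2 = 11110010 → 4-byte char #3 = F2 8C BD A8.
Leading byte 0xF2 = 11110010 matches 11110xxx → 4-byte sequence.
Byte 1: 0xF2 = 11110010, payload 010 (3 bits).
Byte 2: 0x8C = 10001100 (10xxxxxx ✓), payload 001100.
Byte 3: 0xBD = 10111101 (10xxxxxx ✓), payload 111101.
Byte 4: 0xA8 = 10101000 (10xxxxxx ✓), payload 101000.
Concatenate: 010001100111101101000 = 0x8CF68 (21 bits → U+8CF68).

U+8CF68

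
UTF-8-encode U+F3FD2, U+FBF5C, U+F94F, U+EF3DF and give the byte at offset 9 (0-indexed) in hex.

0xA5

U+F3FD2 → 4-byte form F3 B3 BF 92 at offsets 0–3.
U+FBF5C → 4-byte form F3 BB BD 9C at offsets 4–7.
U+F94F → 3-byte form EF A5 8F at offsets 8–10.
Offset 9 falls in char 3's range; it's byte 2 of EF A5 8F = 0xA5.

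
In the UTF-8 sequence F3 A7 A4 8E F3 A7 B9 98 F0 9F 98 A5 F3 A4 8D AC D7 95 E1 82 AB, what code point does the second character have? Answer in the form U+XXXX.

U+E7E58

Offset 0: leading byte 0xF3 = 11110011 → 4-byte char #1 = F3 A7 A4 8E.
Offset 4: leading byte 0xF3 = 11110011 → 4-byte char #2 = F3 A7 B9 98.
Leading byte 0xF3 = 11110011 matches 11110xxx → 4-byte sequence.
Byte 1: 0xF3 = 11110011, payload 011 (3 bits).
Byte 2: 0xA7 = 10100111 (10xxxxxx ✓), payload 100111.
Byte 3: 0xB9 = 10111001 (10xxxxxx ✓), payload 111001.
Byte 4: 0x98 = 10011000 (10xxxxxx ✓), payload 011000.
Concatenate: 011100111111001011000 = 0xE7E58 (21 bits → U+E7E58).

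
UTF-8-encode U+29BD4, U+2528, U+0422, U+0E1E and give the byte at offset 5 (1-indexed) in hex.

0xE2

1-indexed offset 5 is 0-indexed offset 4.
U+29BD4 → 4-byte form F0 A9 AF 94 at offsets 0–3.
U+2528 → 3-byte form E2 94 A8 at offsets 4–6.
Offset 4 falls in char 2's range; it's byte 1 of E2 94 A8 = 0xE2.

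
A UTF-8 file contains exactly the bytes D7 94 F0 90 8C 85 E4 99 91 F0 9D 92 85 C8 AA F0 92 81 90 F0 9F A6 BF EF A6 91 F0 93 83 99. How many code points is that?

Byte at offset 0: 0xD7 = 11010111 → 2-byte char (#1). Advance 2.
Byte at offset 2: 0xF0 = 11110000 → 4-byte char (#2). Advance 4.
Byte at offset 6: 0xE4 = 11100100 → 3-byte char (#3). Advance 3.
Byte at offset 9: 0xF0 = 11110000 → 4-byte char (#4). Advance 4.
Byte at offset 13: 0xC8 = 11001000 → 2-byte char (#5). Advance 2.
Byte at offset 15: 0xF0 = 11110000 → 4-byte char (#6). Advance 4.
Byte at offset 19: 0xF0 = 11110000 → 4-byte char (#7). Advance 4.
Byte at offset 23: 0xEF = 11101111 → 3-byte char (#8). Advance 3.
Byte at offset 26: 0xF0 = 11110000 → 4-byte char (#9). Advance 4.
Reached end at offset 30 after 9 code points.

9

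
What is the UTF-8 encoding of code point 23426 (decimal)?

E5 AE 82

U+5B82 = 0x5B82 = 23426 decimal. In range U+0800–U+FFFF → 3-byte form: 1110xxxx 10xxxxxx 10xxxxxx.
Binary (16 bits): 0101101110000010.
Split 4+6+6: 0101 | 101110 | 000010.
Byte 1: 11100101 = 0xE5.
Byte 2: 10101110 = 0xAE.
Byte 3: 10000010 = 0x82.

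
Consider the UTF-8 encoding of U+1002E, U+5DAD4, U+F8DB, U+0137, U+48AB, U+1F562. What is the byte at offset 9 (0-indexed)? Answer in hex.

U+1002E → 4-byte form F0 90 80 AE at offsets 0–3.
U+5DAD4 → 4-byte form F1 9D AB 94 at offsets 4–7.
U+F8DB → 3-byte form EF A3 9B at offsets 8–10.
Offset 9 falls in char 3's range; it's byte 2 of EF A3 9B = 0xA3.

0xA3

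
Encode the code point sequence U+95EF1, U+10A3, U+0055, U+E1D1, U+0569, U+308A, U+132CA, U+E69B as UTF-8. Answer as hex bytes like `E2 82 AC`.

U+95EF1: 4-byte form → F2 95 BB B1.
U+10A3: 3-byte form → E1 82 A3.
U+0055: 1-byte form → 55.
U+E1D1: 3-byte form → EE 87 91.
U+0569: 2-byte form → D5 A9.
U+308A: 3-byte form → E3 82 8A.
U+132CA: 4-byte form → F0 93 8B 8A.
U+E69B: 3-byte form → EE 9A 9B.
Concatenated (23 bytes): F2 95 BB B1 E1 82 A3 55 EE 87 91 D5 A9 E3 82 8A F0 93 8B 8A EE 9A 9B.

F2 95 BB B1 E1 82 A3 55 EE 87 91 D5 A9 E3 82 8A F0 93 8B 8A EE 9A 9B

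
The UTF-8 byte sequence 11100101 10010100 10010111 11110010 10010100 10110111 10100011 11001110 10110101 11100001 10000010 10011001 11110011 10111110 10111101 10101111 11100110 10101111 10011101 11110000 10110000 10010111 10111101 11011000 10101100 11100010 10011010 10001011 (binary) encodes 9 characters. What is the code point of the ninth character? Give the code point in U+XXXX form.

Offset 0: leading byte 0xE5 = 11100101 → 3-byte char #1 = E5 94 97.
Offset 3: leading byte 0xF2 = 11110010 → 4-byte char #2 = F2 94 B7 A3.
Offset 7: leading byte 0xCE = 11001110 → 2-byte char #3 = CE B5.
Offset 9: leading byte 0xE1 = 11100001 → 3-byte char #4 = E1 82 99.
Offset 12: leading byte 0xF3 = 11110011 → 4-byte char #5 = F3 BE BD AF.
Offset 16: leading byte 0xE6 = 11100110 → 3-byte char #6 = E6 AF 9D.
Offset 19: leading byte 0xF0 = 11110000 → 4-byte char #7 = F0 B0 97 BD.
Offset 23: leading byte 0xD8 = 11011000 → 2-byte char #8 = D8 AC.
Offset 25: leading byte 0xE2 = 11100010 → 3-byte char #9 = E2 9A 8B.
Leading byte 0xE2 = 11100010 matches 1110xxxx → 3-byte sequence.
Byte 1: 0xE2 = 11100010, payload 0010 (4 bits).
Byte 2: 0x9A = 10011010 (10xxxxxx ✓), payload 011010.
Byte 3: 0x8B = 10001011 (10xxxxxx ✓), payload 001011.
Concatenate: 0010011010001011 = 0x268B (16 bits → U+268B).

U+268B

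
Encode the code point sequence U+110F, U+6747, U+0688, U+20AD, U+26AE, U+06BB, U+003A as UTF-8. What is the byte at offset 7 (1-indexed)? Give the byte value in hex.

0xDA

1-indexed offset 7 is 0-indexed offset 6.
U+110F → 3-byte form E1 84 8F at offsets 0–2.
U+6747 → 3-byte form E6 9D 87 at offsets 3–5.
U+0688 → 2-byte form DA 88 at offsets 6–7.
Offset 6 falls in char 3's range; it's byte 1 of DA 88 = 0xDA.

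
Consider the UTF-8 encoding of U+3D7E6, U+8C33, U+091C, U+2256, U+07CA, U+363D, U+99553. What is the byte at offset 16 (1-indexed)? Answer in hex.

1-indexed offset 16 is 0-indexed offset 15.
U+3D7E6 → 4-byte form F0 BD 9F A6 at offsets 0–3.
U+8C33 → 3-byte form E8 B0 B3 at offsets 4–6.
U+091C → 3-byte form E0 A4 9C at offsets 7–9.
U+2256 → 3-byte form E2 89 96 at offsets 10–12.
U+07CA → 2-byte form DF 8A at offsets 13–14.
U+363D → 3-byte form E3 98 BD at offsets 15–17.
Offset 15 falls in char 6's range; it's byte 1 of E3 98 BD = 0xE3.

0xE3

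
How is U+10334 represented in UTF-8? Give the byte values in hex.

F0 90 8C B4

U+10334 = 0x10334 = 66356 decimal. In range U+10000–U+10FFFF → 4-byte form: 11110xxx 10xxxxxx 10xxxxxx 10xxxxxx.
Binary (21 bits): 000010000001100110100.
Split 3+6+6+6: 000 | 010000 | 001100 | 110100.
Byte 1: 11110000 = 0xF0.
Byte 2: 10010000 = 0x90.
Byte 3: 10001100 = 0x8C.
Byte 4: 10110100 = 0xB4.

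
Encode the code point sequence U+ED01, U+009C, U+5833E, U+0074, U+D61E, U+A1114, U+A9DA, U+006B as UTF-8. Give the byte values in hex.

EE B4 81 C2 9C F1 98 8C BE 74 ED 98 9E F2 A1 84 94 EA A7 9A 6B

U+ED01: 3-byte form → EE B4 81.
U+009C: 2-byte form → C2 9C.
U+5833E: 4-byte form → F1 98 8C BE.
U+0074: 1-byte form → 74.
U+D61E: 3-byte form → ED 98 9E.
U+A1114: 4-byte form → F2 A1 84 94.
U+A9DA: 3-byte form → EA A7 9A.
U+006B: 1-byte form → 6B.
Concatenated (21 bytes): EE B4 81 C2 9C F1 98 8C BE 74 ED 98 9E F2 A1 84 94 EA A7 9A 6B.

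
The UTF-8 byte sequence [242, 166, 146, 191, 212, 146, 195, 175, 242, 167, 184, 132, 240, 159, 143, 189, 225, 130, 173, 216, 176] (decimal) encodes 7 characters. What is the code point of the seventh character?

Offset 0: leading byte 0xF2 = 11110010 → 4-byte char #1 = F2 A6 92 BF.
Offset 4: leading byte 0xD4 = 11010100 → 2-byte char #2 = D4 92.
Offset 6: leading byte 0xC3 = 11000011 → 2-byte char #3 = C3 AF.
Offset 8: leading byte 0xF2 = 11110010 → 4-byte char #4 = F2 A7 B8 84.
Offset 12: leading byte 0xF0 = 11110000 → 4-byte char #5 = F0 9F 8F BD.
Offset 16: leading byte 0xE1 = 11100001 → 3-byte char #6 = E1 82 AD.
Offset 19: leading byte 0xD8 = 11011000 → 2-byte char #7 = D8 B0.
Leading byte 0xD8 = 11011000 matches 110xxxxx → 2-byte sequence.
Byte 1: 0xD8 = 11011000, payload 11000 (5 bits).
Byte 2: 0xB0 = 10110000 (10xxxxxx ✓), payload 110000.
Concatenate: 11000110000 = 0x630 (11 bits → U+0630).

U+0630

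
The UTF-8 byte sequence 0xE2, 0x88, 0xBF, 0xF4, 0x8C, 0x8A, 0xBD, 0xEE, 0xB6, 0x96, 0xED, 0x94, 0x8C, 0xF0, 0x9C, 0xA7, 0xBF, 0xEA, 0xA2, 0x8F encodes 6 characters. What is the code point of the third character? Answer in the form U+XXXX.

U+ED96

Offset 0: leading byte 0xE2 = 11100010 → 3-byte char #1 = E2 88 BF.
Offset 3: leading byte 0xF4 = 11110100 → 4-byte char #2 = F4 8C 8A BD.
Offset 7: leading byte 0xEE = 11101110 → 3-byte char #3 = EE B6 96.
Leading byte 0xEE = 11101110 matches 1110xxxx → 3-byte sequence.
Byte 1: 0xEE = 11101110, payload 1110 (4 bits).
Byte 2: 0xB6 = 10110110 (10xxxxxx ✓), payload 110110.
Byte 3: 0x96 = 10010110 (10xxxxxx ✓), payload 010110.
Concatenate: 1110110110010110 = 0xED96 (16 bits → U+ED96).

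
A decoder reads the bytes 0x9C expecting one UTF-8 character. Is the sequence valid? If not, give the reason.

invalid (continuation byte with no leading byte)

Byte 0x9C = 10011100 has the form 10xxxxxx — a continuation byte — but there is no preceding leading byte.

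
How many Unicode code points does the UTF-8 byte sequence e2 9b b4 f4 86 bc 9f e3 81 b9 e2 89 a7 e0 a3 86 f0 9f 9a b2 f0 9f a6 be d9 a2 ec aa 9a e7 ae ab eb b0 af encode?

Byte at offset 0: 0xE2 = 11100010 → 3-byte char (#1). Advance 3.
Byte at offset 3: 0xF4 = 11110100 → 4-byte char (#2). Advance 4.
Byte at offset 7: 0xE3 = 11100011 → 3-byte char (#3). Advance 3.
Byte at offset 10: 0xE2 = 11100010 → 3-byte char (#4). Advance 3.
Byte at offset 13: 0xE0 = 11100000 → 3-byte char (#5). Advance 3.
Byte at offset 16: 0xF0 = 11110000 → 4-byte char (#6). Advance 4.
Byte at offset 20: 0xF0 = 11110000 → 4-byte char (#7). Advance 4.
Byte at offset 24: 0xD9 = 11011001 → 2-byte char (#8). Advance 2.
Byte at offset 26: 0xEC = 11101100 → 3-byte char (#9). Advance 3.
Byte at offset 29: 0xE7 = 11100111 → 3-byte char (#10). Advance 3.
Byte at offset 32: 0xEB = 11101011 → 3-byte char (#11). Advance 3.
Reached end at offset 35 after 11 code points.

11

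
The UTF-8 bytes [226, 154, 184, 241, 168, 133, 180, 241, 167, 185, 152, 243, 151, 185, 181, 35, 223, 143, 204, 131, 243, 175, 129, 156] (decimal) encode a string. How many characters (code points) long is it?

Byte at offset 0: 0xE2 = 11100010 → 3-byte char (#1). Advance 3.
Byte at offset 3: 0xF1 = 11110001 → 4-byte char (#2). Advance 4.
Byte at offset 7: 0xF1 = 11110001 → 4-byte char (#3). Advance 4.
Byte at offset 11: 0xF3 = 11110011 → 4-byte char (#4). Advance 4.
Byte at offset 15: 0x23 = 00100011 → 1-byte char (#5). Advance 1.
Byte at offset 16: 0xDF = 11011111 → 2-byte char (#6). Advance 2.
Byte at offset 18: 0xCC = 11001100 → 2-byte char (#7). Advance 2.
Byte at offset 20: 0xF3 = 11110011 → 4-byte char (#8). Advance 4.
Reached end at offset 24 after 8 code points.

8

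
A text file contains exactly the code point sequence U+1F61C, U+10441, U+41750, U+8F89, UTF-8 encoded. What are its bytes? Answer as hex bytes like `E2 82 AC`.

U+1F61C: 4-byte form → F0 9F 98 9C.
U+10441: 4-byte form → F0 90 91 81.
U+41750: 4-byte form → F1 81 9D 90.
U+8F89: 3-byte form → E8 BE 89.
Concatenated (15 bytes): F0 9F 98 9C F0 90 91 81 F1 81 9D 90 E8 BE 89.

F0 9F 98 9C F0 90 91 81 F1 81 9D 90 E8 BE 89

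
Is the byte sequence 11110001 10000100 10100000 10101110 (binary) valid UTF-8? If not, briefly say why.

Leading byte 0xF1 = 11110001 → 4-byte form.
Continuation bytes 0x84=10000100, 0xA0=10100000, 0xAE=10101110 all match 10xxxxxx.
Decoded value 0x4482E is ≥ 0x10000 (shortest form) and not a surrogate.

valid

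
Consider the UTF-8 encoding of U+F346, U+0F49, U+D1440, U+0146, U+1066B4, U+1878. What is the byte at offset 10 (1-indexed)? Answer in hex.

0x80

1-indexed offset 10 is 0-indexed offset 9.
U+F346 → 3-byte form EF 8D 86 at offsets 0–2.
U+0F49 → 3-byte form E0 BD 89 at offsets 3–5.
U+D1440 → 4-byte form F3 91 91 80 at offsets 6–9.
Offset 9 falls in char 3's range; it's byte 4 of F3 91 91 80 = 0x80.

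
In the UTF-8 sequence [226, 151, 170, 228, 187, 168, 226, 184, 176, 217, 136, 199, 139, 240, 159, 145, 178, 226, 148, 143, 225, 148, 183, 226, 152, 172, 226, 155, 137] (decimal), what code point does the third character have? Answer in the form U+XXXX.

U+2E30

Offset 0: leading byte 0xE2 = 11100010 → 3-byte char #1 = E2 97 AA.
Offset 3: leading byte 0xE4 = 11100100 → 3-byte char #2 = E4 BB A8.
Offset 6: leading byte 0xE2 = 11100010 → 3-byte char #3 = E2 B8 B0.
Leading byte 0xE2 = 11100010 matches 1110xxxx → 3-byte sequence.
Byte 1: 0xE2 = 11100010, payload 0010 (4 bits).
Byte 2: 0xB8 = 10111000 (10xxxxxx ✓), payload 111000.
Byte 3: 0xB0 = 10110000 (10xxxxxx ✓), payload 110000.
Concatenate: 0010111000110000 = 0x2E30 (16 bits → U+2E30).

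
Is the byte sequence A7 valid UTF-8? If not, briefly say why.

invalid (continuation byte with no leading byte)

Byte 0xA7 = 10100111 has the form 10xxxxxx — a continuation byte — but there is no preceding leading byte.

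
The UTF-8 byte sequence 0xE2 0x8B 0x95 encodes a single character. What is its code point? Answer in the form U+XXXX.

Leading byte 0xE2 = 11100010 matches 1110xxxx → 3-byte sequence.
Byte 1: 0xE2 = 11100010, payload 0010 (4 bits).
Byte 2: 0x8B = 10001011 (10xxxxxx ✓), payload 001011.
Byte 3: 0x95 = 10010101 (10xxxxxx ✓), payload 010101.
Concatenate: 0010001011010101 = 0x22D5 (16 bits → U+22D5).

U+22D5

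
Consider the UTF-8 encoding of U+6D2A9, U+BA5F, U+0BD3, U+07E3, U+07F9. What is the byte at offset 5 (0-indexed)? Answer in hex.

U+6D2A9 → 4-byte form F1 AD 8A A9 at offsets 0–3.
U+BA5F → 3-byte form EB A9 9F at offsets 4–6.
Offset 5 falls in char 2's range; it's byte 2 of EB A9 9F = 0xA9.

0xA9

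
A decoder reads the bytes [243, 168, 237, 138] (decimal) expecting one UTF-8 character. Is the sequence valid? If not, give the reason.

invalid (non-continuation byte where continuation expected)

Leading byte 0xF3 = 11110011 → 4-byte form.
Byte 3 is 0xED = 11101101, which is not 10xxxxxx — expected a continuation byte.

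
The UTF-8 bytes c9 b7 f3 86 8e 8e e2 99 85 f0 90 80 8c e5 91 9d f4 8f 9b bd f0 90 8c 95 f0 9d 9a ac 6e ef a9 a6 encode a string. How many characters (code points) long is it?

Byte at offset 0: 0xC9 = 11001001 → 2-byte char (#1). Advance 2.
Byte at offset 2: 0xF3 = 11110011 → 4-byte char (#2). Advance 4.
Byte at offset 6: 0xE2 = 11100010 → 3-byte char (#3). Advance 3.
Byte at offset 9: 0xF0 = 11110000 → 4-byte char (#4). Advance 4.
Byte at offset 13: 0xE5 = 11100101 → 3-byte char (#5). Advance 3.
Byte at offset 16: 0xF4 = 11110100 → 4-byte char (#6). Advance 4.
Byte at offset 20: 0xF0 = 11110000 → 4-byte char (#7). Advance 4.
Byte at offset 24: 0xF0 = 11110000 → 4-byte char (#8). Advance 4.
Byte at offset 28: 0x6E = 01101110 → 1-byte char (#9). Advance 1.
Byte at offset 29: 0xEF = 11101111 → 3-byte char (#10). Advance 3.
Reached end at offset 32 after 10 code points.

10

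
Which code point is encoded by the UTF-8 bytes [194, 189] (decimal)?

U+00BD

Leading byte 0xC2 = 11000010 matches 110xxxxx → 2-byte sequence.
Byte 1: 0xC2 = 11000010, payload 00010 (5 bits).
Byte 2: 0xBD = 10111101 (10xxxxxx ✓), payload 111101.
Concatenate: 00010111101 = 0xBD (11 bits → U+00BD).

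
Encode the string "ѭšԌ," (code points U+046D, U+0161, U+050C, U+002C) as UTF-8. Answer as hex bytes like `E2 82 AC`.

U+046D: 2-byte form → D1 AD.
U+0161: 2-byte form → C5 A1.
U+050C: 2-byte form → D4 8C.
U+002C: 1-byte form → 2C.
Concatenated (7 bytes): D1 AD C5 A1 D4 8C 2C.

D1 AD C5 A1 D4 8C 2C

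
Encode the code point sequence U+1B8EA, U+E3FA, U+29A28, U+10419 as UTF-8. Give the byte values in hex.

U+1B8EA: 4-byte form → F0 9B A3 AA.
U+E3FA: 3-byte form → EE 8F BA.
U+29A28: 4-byte form → F0 A9 A8 A8.
U+10419: 4-byte form → F0 90 90 99.
Concatenated (15 bytes): F0 9B A3 AA EE 8F BA F0 A9 A8 A8 F0 90 90 99.

F0 9B A3 AA EE 8F BA F0 A9 A8 A8 F0 90 90 99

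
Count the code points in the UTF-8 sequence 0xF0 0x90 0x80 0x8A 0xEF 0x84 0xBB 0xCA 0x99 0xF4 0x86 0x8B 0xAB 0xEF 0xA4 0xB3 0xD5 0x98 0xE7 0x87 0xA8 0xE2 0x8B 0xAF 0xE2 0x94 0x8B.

9

Byte at offset 0: 0xF0 = 11110000 → 4-byte char (#1). Advance 4.
Byte at offset 4: 0xEF = 11101111 → 3-byte char (#2). Advance 3.
Byte at offset 7: 0xCA = 11001010 → 2-byte char (#3). Advance 2.
Byte at offset 9: 0xF4 = 11110100 → 4-byte char (#4). Advance 4.
Byte at offset 13: 0xEF = 11101111 → 3-byte char (#5). Advance 3.
Byte at offset 16: 0xD5 = 11010101 → 2-byte char (#6). Advance 2.
Byte at offset 18: 0xE7 = 11100111 → 3-byte char (#7). Advance 3.
Byte at offset 21: 0xE2 = 11100010 → 3-byte char (#8). Advance 3.
Byte at offset 24: 0xE2 = 11100010 → 3-byte char (#9). Advance 3.
Reached end at offset 27 after 9 code points.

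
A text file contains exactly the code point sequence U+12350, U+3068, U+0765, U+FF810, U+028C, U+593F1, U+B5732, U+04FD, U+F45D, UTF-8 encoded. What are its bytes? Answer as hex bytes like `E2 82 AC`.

F0 92 8D 90 E3 81 A8 DD A5 F3 BF A0 90 CA 8C F1 99 8F B1 F2 B5 9C B2 D3 BD EF 91 9D

U+12350: 4-byte form → F0 92 8D 90.
U+3068: 3-byte form → E3 81 A8.
U+0765: 2-byte form → DD A5.
U+FF810: 4-byte form → F3 BF A0 90.
U+028C: 2-byte form → CA 8C.
U+593F1: 4-byte form → F1 99 8F B1.
U+B5732: 4-byte form → F2 B5 9C B2.
U+04FD: 2-byte form → D3 BD.
U+F45D: 3-byte form → EF 91 9D.
Concatenated (28 bytes): F0 92 8D 90 E3 81 A8 DD A5 F3 BF A0 90 CA 8C F1 99 8F B1 F2 B5 9C B2 D3 BD EF 91 9D.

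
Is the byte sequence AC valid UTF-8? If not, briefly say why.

Byte 0xAC = 10101100 has the form 10xxxxxx — a continuation byte — but there is no preceding leading byte.

invalid (continuation byte with no leading byte)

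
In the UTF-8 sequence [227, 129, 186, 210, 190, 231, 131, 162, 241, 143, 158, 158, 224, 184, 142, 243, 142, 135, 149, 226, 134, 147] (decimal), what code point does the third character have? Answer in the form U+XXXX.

Offset 0: leading byte 0xE3 = 11100011 → 3-byte char #1 = E3 81 BA.
Offset 3: leading byte 0xD2 = 11010010 → 2-byte char #2 = D2 BE.
Offset 5: leading byte 0xE7 = 11100111 → 3-byte char #3 = E7 83 A2.
Leading byte 0xE7 = 11100111 matches 1110xxxx → 3-byte sequence.
Byte 1: 0xE7 = 11100111, payload 0111 (4 bits).
Byte 2: 0x83 = 10000011 (10xxxxxx ✓), payload 000011.
Byte 3: 0xA2 = 10100010 (10xxxxxx ✓), payload 100010.
Concatenate: 0111000011100010 = 0x70E2 (16 bits → U+70E2).

U+70E2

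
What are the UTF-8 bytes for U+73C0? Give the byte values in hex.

E7 8F 80

U+73C0 = 0x73C0 = 29632 decimal. In range U+0800–U+FFFF → 3-byte form: 1110xxxx 10xxxxxx 10xxxxxx.
Binary (16 bits): 0111001111000000.
Split 4+6+6: 0111 | 001111 | 000000.
Byte 1: 11100111 = 0xE7.
Byte 2: 10001111 = 0x8F.
Byte 3: 10000000 = 0x80.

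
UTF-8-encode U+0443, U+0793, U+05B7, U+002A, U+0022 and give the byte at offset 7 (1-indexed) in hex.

0x2A

1-indexed offset 7 is 0-indexed offset 6.
U+0443 → 2-byte form D1 83 at offsets 0–1.
U+0793 → 2-byte form DE 93 at offsets 2–3.
U+05B7 → 2-byte form D6 B7 at offsets 4–5.
U+002A → 1-byte form 2A at offsets 6–6.
Offset 6 falls in char 4's range; it's byte 1 of 2A = 0x2A.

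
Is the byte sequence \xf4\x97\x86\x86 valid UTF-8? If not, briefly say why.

invalid (encodes a value above U+10FFFF)

Leading byte 0xF4 = 11110100 → 4-byte form.
Payload = 0x117186, which exceeds U+10FFFF, the maximum Unicode code point. (Leading bytes F5–FF, or F4 followed by ≥ 0x90, are invalid.)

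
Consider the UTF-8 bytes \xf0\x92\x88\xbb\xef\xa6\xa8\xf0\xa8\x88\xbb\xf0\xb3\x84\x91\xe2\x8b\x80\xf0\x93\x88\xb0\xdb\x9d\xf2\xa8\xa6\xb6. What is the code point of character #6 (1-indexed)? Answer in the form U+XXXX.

U+13230

Offset 0: leading byte 0xF0 = 11110000 → 4-byte char #1 = F0 92 88 BB.
Offset 4: leading byte 0xEF = 11101111 → 3-byte char #2 = EF A6 A8.
Offset 7: leading byte 0xF0 = 11110000 → 4-byte char #3 = F0 A8 88 BB.
Offset 11: leading byte 0xF0 = 11110000 → 4-byte char #4 = F0 B3 84 91.
Offset 15: leading byte 0xE2 = 11100010 → 3-byte char #5 = E2 8B 80.
Offset 18: leading byte 0xF0 = 11110000 → 4-byte char #6 = F0 93 88 B0.
Leading byte 0xF0 = 11110000 matches 11110xxx → 4-byte sequence.
Byte 1: 0xF0 = 11110000, payload 000 (3 bits).
Byte 2: 0x93 = 10010011 (10xxxxxx ✓), payload 010011.
Byte 3: 0x88 = 10001000 (10xxxxxx ✓), payload 001000.
Byte 4: 0xB0 = 10110000 (10xxxxxx ✓), payload 110000.
Concatenate: 000010011001000110000 = 0x13230 (21 bits → U+13230).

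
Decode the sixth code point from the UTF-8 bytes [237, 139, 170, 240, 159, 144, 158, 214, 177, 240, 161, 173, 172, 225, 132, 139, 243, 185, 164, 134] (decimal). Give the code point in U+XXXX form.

U+F9906

Offset 0: leading byte 0xED = 11101101 → 3-byte char #1 = ED 8B AA.
Offset 3: leading byte 0xF0 = 11110000 → 4-byte char #2 = F0 9F 90 9E.
Offset 7: leading byte 0xD6 = 11010110 → 2-byte char #3 = D6 B1.
Offset 9: leading byte 0xF0 = 11110000 → 4-byte char #4 = F0 A1 AD AC.
Offset 13: leading byte 0xE1 = 11100001 → 3-byte char #5 = E1 84 8B.
Offset 16: leading byte 0xF3 = 11110011 → 4-byte char #6 = F3 B9 A4 86.
Leading byte 0xF3 = 11110011 matches 11110xxx → 4-byte sequence.
Byte 1: 0xF3 = 11110011, payload 011 (3 bits).
Byte 2: 0xB9 = 10111001 (10xxxxxx ✓), payload 111001.
Byte 3: 0xA4 = 10100100 (10xxxxxx ✓), payload 100100.
Byte 4: 0x86 = 10000110 (10xxxxxx ✓), payload 000110.
Concatenate: 011111001100100000110 = 0xF9906 (21 bits → U+F9906).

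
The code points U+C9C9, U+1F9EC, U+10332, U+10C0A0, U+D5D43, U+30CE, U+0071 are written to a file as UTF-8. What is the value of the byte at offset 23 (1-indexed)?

1-indexed offset 23 is 0-indexed offset 22.
U+C9C9 → 3-byte form EC A7 89 at offsets 0–2.
U+1F9EC → 4-byte form F0 9F A7 AC at offsets 3–6.
U+10332 → 4-byte form F0 90 8C B2 at offsets 7–10.
U+10C0A0 → 4-byte form F4 8C 82 A0 at offsets 11–14.
U+D5D43 → 4-byte form F3 95 B5 83 at offsets 15–18.
U+30CE → 3-byte form E3 83 8E at offsets 19–21.
U+0071 → 1-byte form 71 at offsets 22–22.
Offset 22 falls in char 7's range; it's byte 1 of 71 = 0x71.

0x71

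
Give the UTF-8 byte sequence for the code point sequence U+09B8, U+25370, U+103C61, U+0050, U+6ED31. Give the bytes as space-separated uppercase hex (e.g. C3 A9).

E0 A6 B8 F0 A5 8D B0 F4 83 B1 A1 50 F1 AE B4 B1

U+09B8: 3-byte form → E0 A6 B8.
U+25370: 4-byte form → F0 A5 8D B0.
U+103C61: 4-byte form → F4 83 B1 A1.
U+0050: 1-byte form → 50.
U+6ED31: 4-byte form → F1 AE B4 B1.
Concatenated (16 bytes): E0 A6 B8 F0 A5 8D B0 F4 83 B1 A1 50 F1 AE B4 B1.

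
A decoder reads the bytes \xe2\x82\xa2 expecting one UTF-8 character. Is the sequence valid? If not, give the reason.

valid

Leading byte 0xE2 = 11100010 → 3-byte form.
Continuation bytes 0x82=10000010, 0xA2=10100010 all match 10xxxxxx.
Decoded value 0x20A2 is ≥ 0x800 (shortest form) and not a surrogate.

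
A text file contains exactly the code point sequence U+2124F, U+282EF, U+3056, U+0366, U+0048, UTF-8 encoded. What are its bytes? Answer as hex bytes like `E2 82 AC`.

U+2124F: 4-byte form → F0 A1 89 8F.
U+282EF: 4-byte form → F0 A8 8B AF.
U+3056: 3-byte form → E3 81 96.
U+0366: 2-byte form → CD A6.
U+0048: 1-byte form → 48.
Concatenated (14 bytes): F0 A1 89 8F F0 A8 8B AF E3 81 96 CD A6 48.

F0 A1 89 8F F0 A8 8B AF E3 81 96 CD A6 48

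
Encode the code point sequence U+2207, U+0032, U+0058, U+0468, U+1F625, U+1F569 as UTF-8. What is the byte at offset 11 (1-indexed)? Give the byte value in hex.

1-indexed offset 11 is 0-indexed offset 10.
U+2207 → 3-byte form E2 88 87 at offsets 0–2.
U+0032 → 1-byte form 32 at offsets 3–3.
U+0058 → 1-byte form 58 at offsets 4–4.
U+0468 → 2-byte form D1 A8 at offsets 5–6.
U+1F625 → 4-byte form F0 9F 98 A5 at offsets 7–10.
Offset 10 falls in char 5's range; it's byte 4 of F0 9F 98 A5 = 0xA5.

0xA5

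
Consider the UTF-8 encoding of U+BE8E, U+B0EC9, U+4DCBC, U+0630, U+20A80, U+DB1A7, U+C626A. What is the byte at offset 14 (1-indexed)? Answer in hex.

1-indexed offset 14 is 0-indexed offset 13.
U+BE8E → 3-byte form EB BA 8E at offsets 0–2.
U+B0EC9 → 4-byte form F2 B0 BB 89 at offsets 3–6.
U+4DCBC → 4-byte form F1 8D B2 BC at offsets 7–10.
U+0630 → 2-byte form D8 B0 at offsets 11–12.
U+20A80 → 4-byte form F0 A0 AA 80 at offsets 13–16.
Offset 13 falls in char 5's range; it's byte 1 of F0 A0 AA 80 = 0xF0.

0xF0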